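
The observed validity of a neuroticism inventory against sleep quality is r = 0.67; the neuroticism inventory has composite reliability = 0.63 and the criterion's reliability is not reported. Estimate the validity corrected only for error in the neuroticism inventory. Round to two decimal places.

Single correction: r_c = r_obs / √r_xx = 0.67 / √0.63 = 0.67 / 0.7937 ≈ 0.84.

0.84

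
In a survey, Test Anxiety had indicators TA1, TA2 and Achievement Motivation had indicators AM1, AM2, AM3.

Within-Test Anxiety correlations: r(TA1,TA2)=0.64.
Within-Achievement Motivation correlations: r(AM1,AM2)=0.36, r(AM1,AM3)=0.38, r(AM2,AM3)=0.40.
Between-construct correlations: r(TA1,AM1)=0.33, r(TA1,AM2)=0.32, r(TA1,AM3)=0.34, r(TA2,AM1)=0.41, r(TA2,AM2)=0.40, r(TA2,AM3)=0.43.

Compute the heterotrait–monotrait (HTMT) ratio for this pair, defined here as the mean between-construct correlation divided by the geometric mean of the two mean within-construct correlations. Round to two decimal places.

Mean between = 2.23/6 = 0.3717.
Mean within-TA = 0.64/1 = 0.6400; mean within-AM = 1.14/3 = 0.3800.
Geometric mean = √(0.6400 × 0.3800) = 0.4932.
HTMT = 0.3717 / 0.4932 = 0.75.

0.75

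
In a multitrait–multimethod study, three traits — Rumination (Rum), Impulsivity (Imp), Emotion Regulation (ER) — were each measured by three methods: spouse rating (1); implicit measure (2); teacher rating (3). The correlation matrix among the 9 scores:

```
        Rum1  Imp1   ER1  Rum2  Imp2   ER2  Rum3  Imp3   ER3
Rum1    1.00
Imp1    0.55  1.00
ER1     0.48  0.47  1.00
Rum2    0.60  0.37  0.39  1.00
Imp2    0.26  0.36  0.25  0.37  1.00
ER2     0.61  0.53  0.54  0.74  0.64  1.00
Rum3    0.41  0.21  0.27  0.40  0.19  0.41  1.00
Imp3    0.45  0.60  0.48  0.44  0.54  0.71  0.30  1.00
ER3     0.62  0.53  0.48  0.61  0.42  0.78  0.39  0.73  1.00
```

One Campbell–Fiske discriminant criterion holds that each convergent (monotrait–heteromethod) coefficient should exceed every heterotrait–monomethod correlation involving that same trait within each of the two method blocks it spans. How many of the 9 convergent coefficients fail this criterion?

Checking each validity diagonal entry against its comparison values:
Rum (methods 1·2): 0.60 vs {0.55, 0.37, 0.48, 0.74} → fail.
Rum (methods 1·3): 0.41 vs {0.55, 0.30, 0.48, 0.39} → fail.
Rum (methods 2·3): 0.40 vs {0.37, 0.30, 0.74, 0.39} → fail.
Imp (methods 1·2): 0.36 vs {0.55, 0.37, 0.47, 0.64} → fail.
Imp (methods 1·3): 0.60 vs {0.55, 0.30, 0.47, 0.73} → fail.
Imp (methods 2·3): 0.54 vs {0.37, 0.30, 0.64, 0.73} → fail.
ER (methods 1·2): 0.54 vs {0.48, 0.74, 0.47, 0.64} → fail.
ER (methods 1·3): 0.48 vs {0.48, 0.39, 0.47, 0.73} → fail.
ER (methods 2·3): 0.78 vs {0.74, 0.39, 0.64, 0.73} → pass.
8 of 9 fail.

8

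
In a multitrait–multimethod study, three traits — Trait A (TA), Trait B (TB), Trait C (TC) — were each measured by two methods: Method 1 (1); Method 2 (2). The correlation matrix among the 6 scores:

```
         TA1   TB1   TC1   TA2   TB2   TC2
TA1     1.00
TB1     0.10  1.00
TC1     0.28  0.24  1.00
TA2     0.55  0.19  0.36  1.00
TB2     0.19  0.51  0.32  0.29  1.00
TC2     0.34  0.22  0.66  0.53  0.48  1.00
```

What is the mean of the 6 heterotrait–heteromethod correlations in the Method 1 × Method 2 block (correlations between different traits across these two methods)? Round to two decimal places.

HTHM values (method 1 × method 2): 0.19, 0.34, 0.19, 0.22, 0.36, 0.32; mean = 1.62/6 = 0.27.

0.27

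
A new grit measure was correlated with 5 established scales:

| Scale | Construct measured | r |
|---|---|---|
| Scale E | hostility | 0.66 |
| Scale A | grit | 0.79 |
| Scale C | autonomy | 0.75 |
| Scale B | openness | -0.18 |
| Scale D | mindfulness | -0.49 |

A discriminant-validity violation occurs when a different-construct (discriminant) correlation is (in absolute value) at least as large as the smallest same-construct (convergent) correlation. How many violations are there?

Convergent (same construct = grit): Scale A.
Smallest convergent = 0.79. Discriminant |r|: 0.66, 0.75, 0.18, 0.49; count ≥ 0.79 → 0.

0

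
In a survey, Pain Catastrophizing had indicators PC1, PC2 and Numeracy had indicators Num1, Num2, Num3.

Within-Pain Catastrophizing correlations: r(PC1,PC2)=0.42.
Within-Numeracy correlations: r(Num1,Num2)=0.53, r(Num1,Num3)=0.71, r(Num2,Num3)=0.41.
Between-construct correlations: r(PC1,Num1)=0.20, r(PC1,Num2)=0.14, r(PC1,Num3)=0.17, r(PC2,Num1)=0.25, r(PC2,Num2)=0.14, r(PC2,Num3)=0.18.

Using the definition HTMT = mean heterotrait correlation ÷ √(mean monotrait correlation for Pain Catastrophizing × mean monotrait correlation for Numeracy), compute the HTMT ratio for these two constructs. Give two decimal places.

0.37

Mean heterotrait r = 1.08/6 = 0.1800.
Mean within-PC = 0.42/1 = 0.4200; mean within-Num = 1.65/3 = 0.5500.
Geometric mean = √(0.4200 × 0.5500) = 0.4806.
HTMT = 0.1800 / 0.4806 = 0.37.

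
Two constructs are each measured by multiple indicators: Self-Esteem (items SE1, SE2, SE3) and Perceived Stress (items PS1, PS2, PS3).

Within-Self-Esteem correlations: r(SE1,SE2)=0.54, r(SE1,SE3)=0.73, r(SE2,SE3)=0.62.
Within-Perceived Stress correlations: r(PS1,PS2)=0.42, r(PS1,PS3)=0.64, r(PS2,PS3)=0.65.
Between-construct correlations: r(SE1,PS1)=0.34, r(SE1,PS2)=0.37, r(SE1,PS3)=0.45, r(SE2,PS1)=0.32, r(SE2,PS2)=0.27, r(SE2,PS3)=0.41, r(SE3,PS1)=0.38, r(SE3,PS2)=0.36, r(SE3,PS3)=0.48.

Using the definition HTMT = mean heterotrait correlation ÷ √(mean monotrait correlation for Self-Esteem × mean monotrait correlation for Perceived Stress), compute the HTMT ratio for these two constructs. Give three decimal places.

0.627

Between-construct mean = 3.38/9 = 0.3756.
Mean within-SE = 1.89/3 = 0.6300; mean within-PS = 1.71/3 = 0.5700.
Geometric mean = √(0.6300 × 0.5700) = 0.5992.
HTMT = 0.3756 / 0.5992 = 0.627.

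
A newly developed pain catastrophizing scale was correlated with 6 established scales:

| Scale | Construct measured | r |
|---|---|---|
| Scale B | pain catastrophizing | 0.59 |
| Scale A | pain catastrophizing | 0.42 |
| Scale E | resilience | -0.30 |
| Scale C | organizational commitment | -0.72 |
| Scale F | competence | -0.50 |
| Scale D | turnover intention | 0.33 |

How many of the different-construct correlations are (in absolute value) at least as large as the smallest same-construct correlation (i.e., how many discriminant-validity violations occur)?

2

Convergent (same construct = pain catastrophizing): Scale B, Scale A.
Smallest convergent = 0.42. Discriminant |r|: 0.30, 0.72, 0.50, 0.33; count ≥ 0.42 → 2.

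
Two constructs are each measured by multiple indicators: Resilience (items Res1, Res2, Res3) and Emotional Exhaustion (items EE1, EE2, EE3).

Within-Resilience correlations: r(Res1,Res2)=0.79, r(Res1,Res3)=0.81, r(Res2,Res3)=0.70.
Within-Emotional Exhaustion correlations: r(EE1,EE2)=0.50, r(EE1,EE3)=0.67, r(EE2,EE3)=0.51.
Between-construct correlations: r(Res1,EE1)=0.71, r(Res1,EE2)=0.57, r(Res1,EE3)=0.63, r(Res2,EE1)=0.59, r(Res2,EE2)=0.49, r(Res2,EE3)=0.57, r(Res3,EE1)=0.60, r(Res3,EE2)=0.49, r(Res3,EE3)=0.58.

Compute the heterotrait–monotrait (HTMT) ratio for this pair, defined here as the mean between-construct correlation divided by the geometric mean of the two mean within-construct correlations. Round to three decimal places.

0.887

Mean between = 5.23/9 = 0.5811.
Mean within-Res = 2.30/3 = 0.7667; mean within-EE = 1.68/3 = 0.5600.
Geometric mean = √(0.7667 × 0.5600) = 0.6552.
HTMT = 0.5811 / 0.6552 = 0.887.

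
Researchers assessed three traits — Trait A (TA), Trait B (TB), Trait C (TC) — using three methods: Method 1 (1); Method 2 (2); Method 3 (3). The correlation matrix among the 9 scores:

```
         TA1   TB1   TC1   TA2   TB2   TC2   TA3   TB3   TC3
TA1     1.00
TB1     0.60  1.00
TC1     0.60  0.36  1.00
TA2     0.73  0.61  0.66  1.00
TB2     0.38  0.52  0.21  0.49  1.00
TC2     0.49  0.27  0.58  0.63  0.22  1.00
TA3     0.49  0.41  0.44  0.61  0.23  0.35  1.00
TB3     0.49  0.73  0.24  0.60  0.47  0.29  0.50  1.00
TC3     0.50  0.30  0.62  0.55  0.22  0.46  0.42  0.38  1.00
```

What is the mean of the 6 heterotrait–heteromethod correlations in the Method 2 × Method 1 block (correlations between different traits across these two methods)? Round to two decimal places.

0.44

HTHM values (method 2 × method 1): 0.61, 0.66, 0.38, 0.21, 0.49, 0.27; mean = 2.62/6 = 0.44.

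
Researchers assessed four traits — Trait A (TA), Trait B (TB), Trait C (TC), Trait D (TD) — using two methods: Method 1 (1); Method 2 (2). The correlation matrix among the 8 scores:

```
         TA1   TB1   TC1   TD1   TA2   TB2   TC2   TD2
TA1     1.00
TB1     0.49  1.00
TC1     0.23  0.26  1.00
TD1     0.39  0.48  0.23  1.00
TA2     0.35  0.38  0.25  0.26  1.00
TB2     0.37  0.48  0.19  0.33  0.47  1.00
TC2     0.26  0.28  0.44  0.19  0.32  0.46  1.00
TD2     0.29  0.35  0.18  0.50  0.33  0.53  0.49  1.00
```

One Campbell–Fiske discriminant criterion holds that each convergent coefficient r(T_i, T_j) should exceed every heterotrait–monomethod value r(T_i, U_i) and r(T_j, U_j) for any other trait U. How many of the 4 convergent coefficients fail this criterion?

4

Each convergent coefficient versus the relevant comparison correlations:
TA (methods 1·2): 0.35 vs {0.49, 0.47, 0.23, 0.32, 0.39, 0.33} → fail.
TB (methods 1·2): 0.48 vs {0.49, 0.47, 0.26, 0.46, 0.48, 0.53} → fail.
TC (methods 1·2): 0.44 vs {0.23, 0.32, 0.26, 0.46, 0.23, 0.49} → fail.
TD (methods 1·2): 0.50 vs {0.39, 0.33, 0.48, 0.53, 0.23, 0.49} → fail.
4 of 4 fail.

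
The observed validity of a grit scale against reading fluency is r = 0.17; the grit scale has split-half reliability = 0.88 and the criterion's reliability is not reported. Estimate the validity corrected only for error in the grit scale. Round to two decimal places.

0.18

Single correction: r_c = r_obs / √r_xx = 0.17 / √0.88 = 0.17 / 0.9381 ≈ 0.18.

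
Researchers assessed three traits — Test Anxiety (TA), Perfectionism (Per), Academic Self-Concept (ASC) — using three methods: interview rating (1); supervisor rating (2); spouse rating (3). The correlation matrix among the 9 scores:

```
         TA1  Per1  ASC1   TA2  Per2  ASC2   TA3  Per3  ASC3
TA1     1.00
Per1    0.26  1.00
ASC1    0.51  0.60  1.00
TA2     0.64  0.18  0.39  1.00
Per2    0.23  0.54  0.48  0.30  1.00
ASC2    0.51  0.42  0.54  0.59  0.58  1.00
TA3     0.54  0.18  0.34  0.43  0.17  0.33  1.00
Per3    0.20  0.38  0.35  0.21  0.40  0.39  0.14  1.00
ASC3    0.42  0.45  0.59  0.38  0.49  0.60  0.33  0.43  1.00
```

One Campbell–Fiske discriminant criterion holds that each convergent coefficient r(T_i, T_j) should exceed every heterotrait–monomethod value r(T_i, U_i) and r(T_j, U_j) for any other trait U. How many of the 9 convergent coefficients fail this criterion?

6

Checking each validity diagonal entry against its comparison values:
TA (methods 1·2): 0.64 vs {0.26, 0.30, 0.51, 0.59} → pass.
TA (methods 1·3): 0.54 vs {0.26, 0.14, 0.51, 0.33} → pass.
TA (methods 2·3): 0.43 vs {0.30, 0.14, 0.59, 0.33} → fail.
Per (methods 1·2): 0.54 vs {0.26, 0.30, 0.60, 0.58} → fail.
Per (methods 1·3): 0.38 vs {0.26, 0.14, 0.60, 0.43} → fail.
Per (methods 2·3): 0.40 vs {0.30, 0.14, 0.58, 0.43} → fail.
ASC (methods 1·2): 0.54 vs {0.51, 0.59, 0.60, 0.58} → fail.
ASC (methods 1·3): 0.59 vs {0.51, 0.33, 0.60, 0.43} → fail.
ASC (methods 2·3): 0.60 vs {0.59, 0.33, 0.58, 0.43} → pass.
6 of 9 fail.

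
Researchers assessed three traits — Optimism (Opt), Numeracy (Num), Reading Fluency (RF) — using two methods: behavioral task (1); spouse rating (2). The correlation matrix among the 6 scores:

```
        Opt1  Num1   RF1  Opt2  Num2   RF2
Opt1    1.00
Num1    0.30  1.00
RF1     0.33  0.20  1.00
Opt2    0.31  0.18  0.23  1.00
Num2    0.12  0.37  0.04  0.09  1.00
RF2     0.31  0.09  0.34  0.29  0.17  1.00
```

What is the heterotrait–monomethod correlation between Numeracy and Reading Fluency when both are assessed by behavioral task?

Different traits, same method: r(Num1, RF1) = 0.20.

0.20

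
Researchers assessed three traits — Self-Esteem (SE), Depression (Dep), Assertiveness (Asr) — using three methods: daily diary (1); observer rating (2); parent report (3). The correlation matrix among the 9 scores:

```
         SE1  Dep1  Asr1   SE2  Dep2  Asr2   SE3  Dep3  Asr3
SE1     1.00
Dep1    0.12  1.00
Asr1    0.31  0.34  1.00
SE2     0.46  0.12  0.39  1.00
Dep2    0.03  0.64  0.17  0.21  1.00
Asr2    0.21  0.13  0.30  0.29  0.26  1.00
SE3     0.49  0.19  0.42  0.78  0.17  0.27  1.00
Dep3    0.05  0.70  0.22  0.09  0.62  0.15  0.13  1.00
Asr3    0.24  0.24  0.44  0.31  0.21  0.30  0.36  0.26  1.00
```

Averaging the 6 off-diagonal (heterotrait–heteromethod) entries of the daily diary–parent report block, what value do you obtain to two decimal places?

HTHM values (method 1 × method 3): 0.05, 0.24, 0.19, 0.24, 0.42, 0.22; mean = 1.36/6 = 0.23.

0.23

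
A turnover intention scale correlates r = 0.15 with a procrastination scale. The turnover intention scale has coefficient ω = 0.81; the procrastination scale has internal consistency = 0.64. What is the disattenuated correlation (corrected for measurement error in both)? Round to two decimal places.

r_true = r_obs / √(r_xx · r_yy) = 0.15 / √(0.81 × 0.64) = 0.15 / √0.5184 = 0.15 / 0.7200 ≈ 0.21.

0.21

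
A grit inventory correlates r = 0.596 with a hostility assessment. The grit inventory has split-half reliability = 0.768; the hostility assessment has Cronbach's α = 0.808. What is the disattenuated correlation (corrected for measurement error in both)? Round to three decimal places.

0.757

r_true = r_obs / √(r_xx · r_yy) = 0.596 / √(0.768 × 0.808) = 0.596 / √0.620544 = 0.596 / 0.7877 ≈ 0.757.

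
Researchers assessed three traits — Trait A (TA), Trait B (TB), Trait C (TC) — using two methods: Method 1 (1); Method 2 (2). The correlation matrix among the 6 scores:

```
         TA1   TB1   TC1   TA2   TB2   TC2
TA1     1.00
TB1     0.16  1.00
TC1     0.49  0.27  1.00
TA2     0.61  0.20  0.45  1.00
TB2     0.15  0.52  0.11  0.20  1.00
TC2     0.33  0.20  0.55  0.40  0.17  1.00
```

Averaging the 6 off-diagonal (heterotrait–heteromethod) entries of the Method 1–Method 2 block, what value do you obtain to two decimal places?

HTHM values (method 1 × method 2): 0.15, 0.33, 0.20, 0.20, 0.45, 0.11; mean = 1.44/6 = 0.24.

0.24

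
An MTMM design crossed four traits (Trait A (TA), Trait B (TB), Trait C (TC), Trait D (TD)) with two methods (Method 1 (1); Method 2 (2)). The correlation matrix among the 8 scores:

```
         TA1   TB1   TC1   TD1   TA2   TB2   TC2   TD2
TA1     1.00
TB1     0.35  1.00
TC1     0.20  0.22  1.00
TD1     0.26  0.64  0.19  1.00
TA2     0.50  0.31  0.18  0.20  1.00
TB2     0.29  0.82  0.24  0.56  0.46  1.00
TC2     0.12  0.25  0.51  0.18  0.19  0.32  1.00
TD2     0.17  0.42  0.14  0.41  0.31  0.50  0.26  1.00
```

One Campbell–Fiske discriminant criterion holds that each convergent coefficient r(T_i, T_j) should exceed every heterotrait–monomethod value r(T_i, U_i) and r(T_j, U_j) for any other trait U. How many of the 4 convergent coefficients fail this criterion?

1

Checking each validity diagonal entry against its comparison values:
TA (methods 1·2): 0.50 vs {0.35, 0.46, 0.20, 0.19, 0.26, 0.31} → pass.
TB (methods 1·2): 0.82 vs {0.35, 0.46, 0.22, 0.32, 0.64, 0.50} → pass.
TC (methods 1·2): 0.51 vs {0.20, 0.19, 0.22, 0.32, 0.19, 0.26} → pass.
TD (methods 1·2): 0.41 vs {0.26, 0.31, 0.64, 0.50, 0.19, 0.26} → fail.
1 of 4 fail.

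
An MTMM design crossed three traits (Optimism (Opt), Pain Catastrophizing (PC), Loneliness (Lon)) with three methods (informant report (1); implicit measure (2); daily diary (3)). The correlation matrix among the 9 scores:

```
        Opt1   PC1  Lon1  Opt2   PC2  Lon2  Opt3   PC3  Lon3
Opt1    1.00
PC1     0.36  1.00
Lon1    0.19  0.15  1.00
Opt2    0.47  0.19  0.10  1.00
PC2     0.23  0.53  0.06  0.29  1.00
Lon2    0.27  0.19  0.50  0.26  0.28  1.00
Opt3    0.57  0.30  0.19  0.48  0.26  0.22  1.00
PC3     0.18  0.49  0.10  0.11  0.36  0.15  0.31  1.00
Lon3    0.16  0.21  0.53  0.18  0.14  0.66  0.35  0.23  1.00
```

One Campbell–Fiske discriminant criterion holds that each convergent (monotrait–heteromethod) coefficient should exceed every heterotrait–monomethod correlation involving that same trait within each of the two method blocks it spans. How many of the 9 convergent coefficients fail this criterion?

Each convergent coefficient versus the relevant comparison correlations:
Opt (methods 1·2): 0.47 vs {0.36, 0.29, 0.19, 0.26} → pass.
Opt (methods 1·3): 0.57 vs {0.36, 0.31, 0.19, 0.35} → pass.
Opt (methods 2·3): 0.48 vs {0.29, 0.31, 0.26, 0.35} → pass.
PC (methods 1·2): 0.53 vs {0.36, 0.29, 0.15, 0.28} → pass.
PC (methods 1·3): 0.49 vs {0.36, 0.31, 0.15, 0.23} → pass.
PC (methods 2·3): 0.36 vs {0.29, 0.31, 0.28, 0.23} → pass.
Lon (methods 1·2): 0.50 vs {0.19, 0.26, 0.15, 0.28} → pass.
Lon (methods 1·3): 0.53 vs {0.19, 0.35, 0.15, 0.23} → pass.
Lon (methods 2·3): 0.66 vs {0.26, 0.35, 0.28, 0.23} → pass.
0 of 9 fail.

0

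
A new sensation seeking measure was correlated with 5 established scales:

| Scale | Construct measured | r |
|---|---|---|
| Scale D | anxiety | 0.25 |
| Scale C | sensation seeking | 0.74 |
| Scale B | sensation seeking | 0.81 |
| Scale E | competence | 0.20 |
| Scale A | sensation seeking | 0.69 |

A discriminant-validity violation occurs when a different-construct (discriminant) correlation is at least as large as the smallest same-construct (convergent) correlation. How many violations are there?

0

Convergent (same construct = sensation seeking): Scale C, Scale B, Scale A.
Smallest convergent = 0.69. Discriminant values: 0.25, 0.20; count ≥ 0.69 → 0.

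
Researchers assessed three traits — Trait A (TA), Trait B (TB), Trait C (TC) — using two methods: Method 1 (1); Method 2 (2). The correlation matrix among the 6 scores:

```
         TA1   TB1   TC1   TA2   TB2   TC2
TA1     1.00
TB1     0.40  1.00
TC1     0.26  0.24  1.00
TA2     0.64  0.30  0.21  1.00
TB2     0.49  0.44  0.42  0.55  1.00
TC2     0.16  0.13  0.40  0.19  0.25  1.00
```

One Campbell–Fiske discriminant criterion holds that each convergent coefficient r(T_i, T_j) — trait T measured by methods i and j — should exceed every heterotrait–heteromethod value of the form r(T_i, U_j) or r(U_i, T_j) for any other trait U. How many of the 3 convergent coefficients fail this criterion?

Each convergent coefficient versus the relevant comparison correlations:
TA (methods 1·2): 0.64 vs {0.49, 0.30, 0.16, 0.21} → pass.
TB (methods 1·2): 0.44 vs {0.30, 0.49, 0.13, 0.42} → fail.
TC (methods 1·2): 0.40 vs {0.21, 0.16, 0.42, 0.13} → fail.
2 of 3 fail.

2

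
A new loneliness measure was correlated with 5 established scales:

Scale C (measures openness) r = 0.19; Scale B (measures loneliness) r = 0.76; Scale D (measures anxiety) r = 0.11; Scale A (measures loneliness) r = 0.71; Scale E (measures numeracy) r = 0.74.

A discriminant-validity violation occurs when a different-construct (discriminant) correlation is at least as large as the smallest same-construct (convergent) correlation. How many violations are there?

Convergent (same construct = loneliness): Scale B, Scale A.
Smallest convergent = 0.71. Discriminant values: 0.19, 0.11, 0.74; count ≥ 0.71 → 1.

1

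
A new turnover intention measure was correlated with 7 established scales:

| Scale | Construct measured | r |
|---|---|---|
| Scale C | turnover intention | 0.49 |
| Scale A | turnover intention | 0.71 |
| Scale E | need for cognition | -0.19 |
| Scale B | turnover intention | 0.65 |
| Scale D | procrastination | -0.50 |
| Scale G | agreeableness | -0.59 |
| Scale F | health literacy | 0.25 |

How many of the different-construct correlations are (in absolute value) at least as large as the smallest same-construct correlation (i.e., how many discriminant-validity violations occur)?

2

Convergent (same construct = turnover intention): Scale C, Scale A, Scale B.
Smallest convergent = 0.49. Discriminant |r|: 0.19, 0.50, 0.59, 0.25; count ≥ 0.49 → 2.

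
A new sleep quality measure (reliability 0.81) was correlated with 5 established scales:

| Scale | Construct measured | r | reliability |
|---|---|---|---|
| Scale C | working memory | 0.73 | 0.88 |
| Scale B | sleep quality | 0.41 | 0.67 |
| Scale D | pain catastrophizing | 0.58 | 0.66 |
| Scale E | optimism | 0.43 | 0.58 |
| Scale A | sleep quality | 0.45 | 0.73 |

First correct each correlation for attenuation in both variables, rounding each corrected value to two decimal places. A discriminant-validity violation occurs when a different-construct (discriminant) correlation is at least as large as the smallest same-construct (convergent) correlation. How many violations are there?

Disattenuated r (r / √(r_scale · r_new)):
  Scale C (disc): 0.73 / √(0.88·0.81) = 0.86
  Scale B (conv): 0.41 / √(0.67·0.81) = 0.56
  Scale D (disc): 0.58 / √(0.66·0.81) = 0.79
  Scale E (disc): 0.43 / √(0.58·0.81) = 0.63
  Scale A (conv): 0.45 / √(0.73·0.81) = 0.59
Smallest convergent = 0.56. Discriminant values: 0.86, 0.79, 0.63; count ≥ 0.56 → 3.

3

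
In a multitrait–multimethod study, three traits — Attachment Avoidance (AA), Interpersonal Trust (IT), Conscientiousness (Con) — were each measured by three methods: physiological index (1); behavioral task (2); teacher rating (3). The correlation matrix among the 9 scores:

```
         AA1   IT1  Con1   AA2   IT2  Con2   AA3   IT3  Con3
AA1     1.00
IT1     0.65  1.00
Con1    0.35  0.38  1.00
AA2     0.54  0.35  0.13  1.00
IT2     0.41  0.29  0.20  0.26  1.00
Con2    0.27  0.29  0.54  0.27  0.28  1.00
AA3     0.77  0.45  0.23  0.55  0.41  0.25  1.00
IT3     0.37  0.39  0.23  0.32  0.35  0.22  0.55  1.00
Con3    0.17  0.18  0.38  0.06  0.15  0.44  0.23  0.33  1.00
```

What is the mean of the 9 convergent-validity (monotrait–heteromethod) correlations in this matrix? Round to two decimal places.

0.47

Convergent values: 0.54, 0.77, 0.55, 0.29, 0.39, 0.35, 0.54, 0.38, 0.44; mean = 4.25/9 = 0.47.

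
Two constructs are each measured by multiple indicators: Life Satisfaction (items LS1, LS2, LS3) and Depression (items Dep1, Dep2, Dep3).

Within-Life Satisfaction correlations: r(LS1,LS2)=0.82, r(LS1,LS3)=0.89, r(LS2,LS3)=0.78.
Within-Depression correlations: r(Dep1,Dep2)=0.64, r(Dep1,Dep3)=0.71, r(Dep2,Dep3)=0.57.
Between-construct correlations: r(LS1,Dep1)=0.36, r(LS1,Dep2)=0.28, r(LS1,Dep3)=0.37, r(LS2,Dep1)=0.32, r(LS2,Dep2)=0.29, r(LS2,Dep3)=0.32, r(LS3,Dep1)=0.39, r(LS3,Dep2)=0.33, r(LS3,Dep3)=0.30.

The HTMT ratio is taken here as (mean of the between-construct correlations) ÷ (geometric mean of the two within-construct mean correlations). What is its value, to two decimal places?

Mean between = 2.96/9 = 0.3289.
Mean within-LS = 2.49/3 = 0.8300; mean within-Dep = 1.92/3 = 0.6400.
Geometric mean = √(0.8300 × 0.6400) = 0.7288.
HTMT = 0.3289 / 0.7288 = 0.45.

0.45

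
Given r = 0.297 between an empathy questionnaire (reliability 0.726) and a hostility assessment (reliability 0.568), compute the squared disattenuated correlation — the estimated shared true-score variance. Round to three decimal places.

Disattenuated r = 0.297 / √(0.726 × 0.568) = 0.297 / 0.6422 = 0.4625.
Shared true-score variance = 0.4625² = 0.2139 ≈ 0.214.

0.214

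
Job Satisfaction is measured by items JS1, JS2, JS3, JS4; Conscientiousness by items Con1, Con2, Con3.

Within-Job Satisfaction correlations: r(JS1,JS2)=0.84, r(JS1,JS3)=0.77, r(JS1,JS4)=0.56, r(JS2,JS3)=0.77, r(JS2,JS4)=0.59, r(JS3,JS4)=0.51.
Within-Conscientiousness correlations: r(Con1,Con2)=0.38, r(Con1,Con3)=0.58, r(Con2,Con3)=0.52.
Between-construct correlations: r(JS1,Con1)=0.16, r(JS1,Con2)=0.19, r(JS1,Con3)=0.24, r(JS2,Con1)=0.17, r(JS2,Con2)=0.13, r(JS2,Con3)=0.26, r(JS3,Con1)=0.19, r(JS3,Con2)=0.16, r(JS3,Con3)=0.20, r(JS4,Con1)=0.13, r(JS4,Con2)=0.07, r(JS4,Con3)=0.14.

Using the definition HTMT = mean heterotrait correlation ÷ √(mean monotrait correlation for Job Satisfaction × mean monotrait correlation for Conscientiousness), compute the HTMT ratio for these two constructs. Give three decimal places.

0.295

Mean between = 2.04/12 = 0.1700.
Mean within-JS = 4.04/6 = 0.6733; mean within-Con = 1.48/3 = 0.4933.
Geometric mean = √(0.6733 × 0.4933) = 0.5763.
HTMT = 0.1700 / 0.5763 = 0.295.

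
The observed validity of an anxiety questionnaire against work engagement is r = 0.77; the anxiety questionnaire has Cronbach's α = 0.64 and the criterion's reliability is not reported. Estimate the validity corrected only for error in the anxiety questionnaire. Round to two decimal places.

0.96

Single correction: r_c = r_obs / √r_xx = 0.77 / √0.64 = 0.77 / 0.8000 ≈ 0.96.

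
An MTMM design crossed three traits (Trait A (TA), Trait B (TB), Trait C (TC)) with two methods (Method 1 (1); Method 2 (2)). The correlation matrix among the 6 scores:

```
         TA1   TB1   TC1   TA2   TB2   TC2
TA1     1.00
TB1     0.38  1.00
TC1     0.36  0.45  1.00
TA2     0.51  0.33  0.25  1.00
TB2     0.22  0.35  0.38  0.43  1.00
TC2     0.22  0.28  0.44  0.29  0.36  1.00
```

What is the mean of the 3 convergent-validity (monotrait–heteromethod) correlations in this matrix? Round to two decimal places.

Convergent values: 0.51, 0.35, 0.44; mean = 1.30/3 = 0.43.

0.43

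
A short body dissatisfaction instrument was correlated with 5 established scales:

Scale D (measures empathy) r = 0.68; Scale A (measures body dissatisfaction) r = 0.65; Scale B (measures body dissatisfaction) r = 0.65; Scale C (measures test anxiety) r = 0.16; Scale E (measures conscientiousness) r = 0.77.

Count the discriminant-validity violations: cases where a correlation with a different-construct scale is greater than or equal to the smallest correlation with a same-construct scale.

Convergent (same construct = body dissatisfaction): Scale A, Scale B.
Smallest convergent = 0.65. Discriminant values: 0.68, 0.16, 0.77; count ≥ 0.65 → 2.

2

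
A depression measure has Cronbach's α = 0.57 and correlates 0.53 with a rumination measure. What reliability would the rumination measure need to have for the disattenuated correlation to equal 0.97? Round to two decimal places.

r_true = r_obs / √(r_xx · r_yy) ⇒ 0.97 = 0.53 / √(0.57 · r_yy).
√(0.57 · r_yy) = 0.53 / 0.97 = 0.5464; 0.57 · r_yy = 0.2986; r_yy = 0.2986 / 0.57 ≈ 0.52.

0.52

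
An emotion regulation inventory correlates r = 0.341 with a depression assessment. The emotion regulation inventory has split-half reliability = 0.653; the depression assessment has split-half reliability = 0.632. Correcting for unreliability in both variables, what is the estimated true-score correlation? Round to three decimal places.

r_true = r_obs / √(r_xx · r_yy) = 0.341 / √(0.653 × 0.632) = 0.341 / √0.412696 = 0.341 / 0.6424 ≈ 0.531.

0.531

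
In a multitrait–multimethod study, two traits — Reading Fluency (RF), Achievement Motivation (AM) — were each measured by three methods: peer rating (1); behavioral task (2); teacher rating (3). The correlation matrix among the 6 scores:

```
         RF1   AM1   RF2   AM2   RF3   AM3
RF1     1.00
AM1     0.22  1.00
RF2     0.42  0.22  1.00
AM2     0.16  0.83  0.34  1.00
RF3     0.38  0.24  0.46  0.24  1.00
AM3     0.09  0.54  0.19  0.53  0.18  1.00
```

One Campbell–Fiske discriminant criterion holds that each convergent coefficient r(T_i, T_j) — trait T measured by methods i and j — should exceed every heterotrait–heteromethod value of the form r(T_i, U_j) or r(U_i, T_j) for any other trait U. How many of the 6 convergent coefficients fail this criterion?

Each convergent coefficient versus the relevant comparison correlations:
RF (methods 1·2): 0.42 vs {0.16, 0.22} → pass.
RF (methods 1·3): 0.38 vs {0.09, 0.24} → pass.
RF (methods 2·3): 0.46 vs {0.19, 0.24} → pass.
AM (methods 1·2): 0.83 vs {0.22, 0.16} → pass.
AM (methods 1·3): 0.54 vs {0.24, 0.09} → pass.
AM (methods 2·3): 0.53 vs {0.24, 0.19} → pass.
0 of 6 fail.

0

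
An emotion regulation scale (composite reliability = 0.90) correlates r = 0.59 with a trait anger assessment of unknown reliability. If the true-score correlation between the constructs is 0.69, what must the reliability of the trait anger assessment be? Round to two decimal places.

r_true = r_obs / √(r_xx · r_yy) ⇒ 0.69 = 0.59 / √(0.90 · r_yy).
√(0.90 · r_yy) = 0.59 / 0.69 = 0.8551; 0.90 · r_yy = 0.7312; r_yy = 0.7312 / 0.90 ≈ 0.81.

0.81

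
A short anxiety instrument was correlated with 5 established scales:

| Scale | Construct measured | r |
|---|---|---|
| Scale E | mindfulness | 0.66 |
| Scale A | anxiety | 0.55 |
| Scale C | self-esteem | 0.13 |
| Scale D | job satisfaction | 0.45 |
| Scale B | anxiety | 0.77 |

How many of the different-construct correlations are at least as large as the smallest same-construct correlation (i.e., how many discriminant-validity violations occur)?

Convergent (same construct = anxiety): Scale A, Scale B.
Smallest convergent = 0.55. Discriminant values: 0.66, 0.13, 0.45; count ≥ 0.55 → 1.

1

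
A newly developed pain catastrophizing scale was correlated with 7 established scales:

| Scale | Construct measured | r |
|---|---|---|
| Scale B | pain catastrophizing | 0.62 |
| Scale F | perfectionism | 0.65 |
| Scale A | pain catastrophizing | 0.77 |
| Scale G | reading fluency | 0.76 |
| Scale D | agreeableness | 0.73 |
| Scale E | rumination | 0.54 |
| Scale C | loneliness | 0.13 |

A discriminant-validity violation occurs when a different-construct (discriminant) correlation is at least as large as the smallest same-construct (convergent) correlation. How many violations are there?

3

Convergent (same construct = pain catastrophizing): Scale B, Scale A.
Smallest convergent = 0.62. Discriminant values: 0.65, 0.76, 0.73, 0.54, 0.13; count ≥ 0.62 → 3.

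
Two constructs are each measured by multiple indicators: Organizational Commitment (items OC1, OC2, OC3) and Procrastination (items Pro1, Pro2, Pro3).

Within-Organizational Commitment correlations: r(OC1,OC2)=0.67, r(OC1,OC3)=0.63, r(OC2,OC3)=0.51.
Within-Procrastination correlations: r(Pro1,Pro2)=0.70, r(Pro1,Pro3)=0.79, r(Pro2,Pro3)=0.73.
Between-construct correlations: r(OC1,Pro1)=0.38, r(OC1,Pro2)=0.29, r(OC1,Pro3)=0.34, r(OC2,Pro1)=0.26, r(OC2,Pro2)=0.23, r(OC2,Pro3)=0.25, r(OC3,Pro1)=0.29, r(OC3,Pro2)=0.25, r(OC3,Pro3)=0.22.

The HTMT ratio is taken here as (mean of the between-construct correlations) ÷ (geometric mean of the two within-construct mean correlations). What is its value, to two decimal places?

Between-construct mean = 2.51/9 = 0.2789.
Mean within-OC = 1.81/3 = 0.6033; mean within-Pro = 2.22/3 = 0.7400.
Geometric mean = √(0.6033 × 0.7400) = 0.6682.
HTMT = 0.2789 / 0.6682 = 0.42.

0.42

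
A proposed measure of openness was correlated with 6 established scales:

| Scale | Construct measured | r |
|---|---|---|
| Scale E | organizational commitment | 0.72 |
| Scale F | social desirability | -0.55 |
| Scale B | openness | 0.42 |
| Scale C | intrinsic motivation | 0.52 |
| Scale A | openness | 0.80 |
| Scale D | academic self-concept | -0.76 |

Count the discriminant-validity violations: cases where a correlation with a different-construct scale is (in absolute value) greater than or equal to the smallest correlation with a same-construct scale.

Convergent (same construct = openness): Scale B, Scale A.
Smallest convergent = 0.42. Discriminant |r|: 0.72, 0.55, 0.52, 0.76; count ≥ 0.42 → 4.

4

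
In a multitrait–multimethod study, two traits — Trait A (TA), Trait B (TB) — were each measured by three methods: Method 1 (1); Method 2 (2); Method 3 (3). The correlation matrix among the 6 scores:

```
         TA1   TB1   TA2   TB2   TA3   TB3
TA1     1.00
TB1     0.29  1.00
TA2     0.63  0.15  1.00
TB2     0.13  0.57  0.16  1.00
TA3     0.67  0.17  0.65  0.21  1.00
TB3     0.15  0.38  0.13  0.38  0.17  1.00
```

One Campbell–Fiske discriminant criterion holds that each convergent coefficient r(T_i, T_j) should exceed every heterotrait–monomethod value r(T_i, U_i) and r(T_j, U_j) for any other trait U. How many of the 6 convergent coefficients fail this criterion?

Convergent coefficients and their comparison sets:
TA (methods 1·2): 0.63 vs {0.29, 0.16} → pass.
TA (methods 1·3): 0.67 vs {0.29, 0.17} → pass.
TA (methods 2·3): 0.65 vs {0.16, 0.17} → pass.
TB (methods 1·2): 0.57 vs {0.29, 0.16} → pass.
TB (methods 1·3): 0.38 vs {0.29, 0.17} → pass.
TB (methods 2·3): 0.38 vs {0.16, 0.17} → pass.
0 of 6 fail.

0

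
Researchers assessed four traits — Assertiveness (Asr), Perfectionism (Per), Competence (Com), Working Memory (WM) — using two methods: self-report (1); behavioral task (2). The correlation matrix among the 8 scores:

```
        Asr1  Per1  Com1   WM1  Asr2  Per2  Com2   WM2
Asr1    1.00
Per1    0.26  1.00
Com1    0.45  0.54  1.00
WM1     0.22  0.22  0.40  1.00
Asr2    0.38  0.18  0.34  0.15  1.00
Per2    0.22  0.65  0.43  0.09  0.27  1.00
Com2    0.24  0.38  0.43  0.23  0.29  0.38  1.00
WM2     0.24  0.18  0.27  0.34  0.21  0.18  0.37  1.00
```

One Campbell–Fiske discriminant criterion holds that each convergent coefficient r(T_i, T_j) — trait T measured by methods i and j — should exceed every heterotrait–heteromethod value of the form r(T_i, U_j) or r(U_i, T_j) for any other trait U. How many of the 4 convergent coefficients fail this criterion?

Convergent coefficients and their comparison sets:
Asr (methods 1·2): 0.38 vs {0.22, 0.18, 0.24, 0.34, 0.24, 0.15} → pass.
Per (methods 1·2): 0.65 vs {0.18, 0.22, 0.38, 0.43, 0.18, 0.09} → pass.
Com (methods 1·2): 0.43 vs {0.34, 0.24, 0.43, 0.38, 0.27, 0.23} → fail.
WM (methods 1·2): 0.34 vs {0.15, 0.24, 0.09, 0.18, 0.23, 0.27} → pass.
1 of 4 fail.

1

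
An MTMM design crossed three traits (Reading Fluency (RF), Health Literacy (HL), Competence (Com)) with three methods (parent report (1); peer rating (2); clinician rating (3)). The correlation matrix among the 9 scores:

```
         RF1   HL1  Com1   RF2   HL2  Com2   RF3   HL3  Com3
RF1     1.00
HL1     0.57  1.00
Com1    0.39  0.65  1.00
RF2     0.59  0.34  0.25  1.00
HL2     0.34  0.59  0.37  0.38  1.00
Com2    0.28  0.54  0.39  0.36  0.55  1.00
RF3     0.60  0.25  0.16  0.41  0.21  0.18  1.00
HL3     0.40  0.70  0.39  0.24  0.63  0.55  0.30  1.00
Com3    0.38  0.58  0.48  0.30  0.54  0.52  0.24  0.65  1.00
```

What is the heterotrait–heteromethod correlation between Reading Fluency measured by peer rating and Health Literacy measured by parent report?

Different traits and methods: r(RF2, HL1) = 0.34.

0.34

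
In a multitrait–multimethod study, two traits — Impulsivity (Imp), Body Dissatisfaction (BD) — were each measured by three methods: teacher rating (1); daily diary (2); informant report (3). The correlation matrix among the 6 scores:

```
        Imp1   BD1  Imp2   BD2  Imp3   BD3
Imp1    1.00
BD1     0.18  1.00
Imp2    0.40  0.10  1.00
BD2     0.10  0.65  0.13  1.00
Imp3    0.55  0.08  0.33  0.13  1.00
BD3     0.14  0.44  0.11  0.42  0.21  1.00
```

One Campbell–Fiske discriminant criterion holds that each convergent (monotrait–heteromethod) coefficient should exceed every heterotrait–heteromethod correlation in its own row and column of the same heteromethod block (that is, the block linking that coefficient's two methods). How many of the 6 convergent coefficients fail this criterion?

Each convergent coefficient versus the relevant comparison correlations:
Imp (methods 1·2): 0.40 vs {0.10, 0.10} → pass.
Imp (methods 1·3): 0.55 vs {0.14, 0.08} → pass.
Imp (methods 2·3): 0.33 vs {0.11, 0.13} → pass.
BD (methods 1·2): 0.65 vs {0.10, 0.10} → pass.
BD (methods 1·3): 0.44 vs {0.08, 0.14} → pass.
BD (methods 2·3): 0.42 vs {0.13, 0.11} → pass.
0 of 6 fail.

0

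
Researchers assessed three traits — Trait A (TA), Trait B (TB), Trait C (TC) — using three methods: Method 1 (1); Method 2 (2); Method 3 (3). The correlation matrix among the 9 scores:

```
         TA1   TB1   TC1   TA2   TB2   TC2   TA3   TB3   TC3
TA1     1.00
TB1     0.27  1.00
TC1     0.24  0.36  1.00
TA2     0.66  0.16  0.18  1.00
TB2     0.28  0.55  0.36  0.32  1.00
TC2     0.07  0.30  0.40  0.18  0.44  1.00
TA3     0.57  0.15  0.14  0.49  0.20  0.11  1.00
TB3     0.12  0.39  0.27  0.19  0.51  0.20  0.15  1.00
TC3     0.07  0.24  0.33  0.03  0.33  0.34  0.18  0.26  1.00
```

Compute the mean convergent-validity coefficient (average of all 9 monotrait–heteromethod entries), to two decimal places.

0.47

Convergent values: 0.66, 0.57, 0.49, 0.55, 0.39, 0.51, 0.40, 0.33, 0.34; mean = 4.24/9 = 0.47.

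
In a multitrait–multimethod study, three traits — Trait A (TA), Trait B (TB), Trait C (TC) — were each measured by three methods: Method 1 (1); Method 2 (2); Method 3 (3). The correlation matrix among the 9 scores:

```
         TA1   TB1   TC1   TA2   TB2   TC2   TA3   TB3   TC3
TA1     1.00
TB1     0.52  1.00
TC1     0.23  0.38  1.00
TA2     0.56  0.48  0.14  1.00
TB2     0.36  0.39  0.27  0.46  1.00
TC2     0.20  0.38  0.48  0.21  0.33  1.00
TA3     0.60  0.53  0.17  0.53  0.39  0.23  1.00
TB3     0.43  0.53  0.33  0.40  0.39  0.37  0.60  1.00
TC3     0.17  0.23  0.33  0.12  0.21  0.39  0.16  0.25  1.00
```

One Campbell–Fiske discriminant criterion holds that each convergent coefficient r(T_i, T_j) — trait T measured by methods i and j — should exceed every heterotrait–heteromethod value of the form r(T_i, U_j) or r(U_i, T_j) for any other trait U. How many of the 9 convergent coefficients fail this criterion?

Convergent coefficients and their comparison sets:
TA (methods 1·2): 0.56 vs {0.36, 0.48, 0.20, 0.14} → pass.
TA (methods 1·3): 0.60 vs {0.43, 0.53, 0.17, 0.17} → pass.
TA (methods 2·3): 0.53 vs {0.40, 0.39, 0.12, 0.23} → pass.
TB (methods 1·2): 0.39 vs {0.48, 0.36, 0.38, 0.27} → fail.
TB (methods 1·3): 0.53 vs {0.53, 0.43, 0.23, 0.33} → fail.
TB (methods 2·3): 0.39 vs {0.39, 0.40, 0.21, 0.37} → fail.
TC (methods 1·2): 0.48 vs {0.14, 0.20, 0.27, 0.38} → pass.
TC (methods 1·3): 0.33 vs {0.17, 0.17, 0.33, 0.23} → fail.
TC (methods 2·3): 0.39 vs {0.23, 0.12, 0.37, 0.21} → pass.
4 of 9 fail.

4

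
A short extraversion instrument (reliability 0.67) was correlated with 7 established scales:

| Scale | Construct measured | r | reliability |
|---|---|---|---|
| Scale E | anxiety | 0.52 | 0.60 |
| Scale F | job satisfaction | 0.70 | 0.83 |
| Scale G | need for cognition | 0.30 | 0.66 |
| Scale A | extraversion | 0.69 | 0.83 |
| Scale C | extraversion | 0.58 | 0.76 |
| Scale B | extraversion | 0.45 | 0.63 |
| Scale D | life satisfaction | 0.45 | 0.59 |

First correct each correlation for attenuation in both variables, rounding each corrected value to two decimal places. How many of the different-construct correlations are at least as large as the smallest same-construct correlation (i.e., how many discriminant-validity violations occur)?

3

Disattenuated r (r / √(r_scale · r_new)):
  Scale E (disc): 0.52 / √(0.60·0.67) = 0.82
  Scale F (disc): 0.70 / √(0.83·0.67) = 0.94
  Scale G (disc): 0.30 / √(0.66·0.67) = 0.45
  Scale A (conv): 0.69 / √(0.83·0.67) = 0.93
  Scale C (conv): 0.58 / √(0.76·0.67) = 0.81
  Scale B (conv): 0.45 / √(0.63·0.67) = 0.69
  Scale D (disc): 0.45 / √(0.59·0.67) = 0.72
Smallest convergent = 0.69. Discriminant values: 0.82, 0.94, 0.45, 0.72; count ≥ 0.69 → 3.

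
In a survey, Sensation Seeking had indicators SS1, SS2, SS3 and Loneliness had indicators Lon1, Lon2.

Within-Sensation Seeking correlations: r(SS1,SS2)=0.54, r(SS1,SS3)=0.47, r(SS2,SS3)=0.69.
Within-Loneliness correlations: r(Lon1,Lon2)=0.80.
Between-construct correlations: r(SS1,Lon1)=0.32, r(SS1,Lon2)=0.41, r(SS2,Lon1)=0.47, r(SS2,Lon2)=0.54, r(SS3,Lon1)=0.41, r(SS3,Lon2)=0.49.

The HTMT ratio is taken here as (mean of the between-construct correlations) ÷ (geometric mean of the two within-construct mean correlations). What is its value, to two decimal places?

0.65

Mean between = 2.64/6 = 0.4400.
Mean within-SS = 1.70/3 = 0.5667; mean within-Lon = 0.80/1 = 0.8000.
Geometric mean = √(0.5667 × 0.8000) = 0.6733.
HTMT = 0.4400 / 0.6733 = 0.65.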